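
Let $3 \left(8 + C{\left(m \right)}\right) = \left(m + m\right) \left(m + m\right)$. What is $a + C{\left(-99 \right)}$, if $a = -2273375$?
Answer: $-2260315$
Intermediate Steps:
$C{\left(m \right)} = -8 + \frac{4 m^{2}}{3}$ ($C{\left(m \right)} = -8 + \frac{\left(m + m\right) \left(m + m\right)}{3} = -8 + \frac{2 m 2 m}{3} = -8 + \frac{4 m^{2}}{3}$)
$a + C{\left(-99 \right)} = -2273375 - \left(8 - \frac{4 \left(-99\right)^{2}}{3}\right) = -2273375 + \left(-8 + \frac{4}{3} \cdot 9801\right) = -2273375 + \left(-8 + 13068\right) = -2273375 + 13060 = -2260315$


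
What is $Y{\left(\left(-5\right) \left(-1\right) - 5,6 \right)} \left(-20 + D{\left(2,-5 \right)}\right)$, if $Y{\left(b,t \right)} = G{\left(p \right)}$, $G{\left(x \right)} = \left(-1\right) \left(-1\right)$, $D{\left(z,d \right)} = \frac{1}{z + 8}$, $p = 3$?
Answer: $- \frac{199}{10} \approx -19.9$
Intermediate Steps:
$D{\left(z,d \right)} = \frac{1}{8 + z}$
$G{\left(x \right)} = 1$
$Y{\left(b,t \right)} = 1$
$Y{\left(\left(-5\right) \left(-1\right) - 5,6 \right)} \left(-20 + D{\left(2,-5 \right)}\right) = 1 \left(-20 + \frac{1}{8 + 2}\right) = 1 \left(-20 + \frac{1}{10}\right) = 1 \left(- \frac{199}{10}\right) = - \frac{199}{10}$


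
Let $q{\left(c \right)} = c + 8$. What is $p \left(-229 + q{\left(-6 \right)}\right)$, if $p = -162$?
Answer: $36774$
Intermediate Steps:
$q{\left(c \right)} = 8 + c$
$p \left(-229 + q{\left(-6 \right)}\right) = - 162 \left(-229 + \left(8 - 6\right)\right) = - 162 \left(-229 + 2\right) = \left(-162\right) \left(-227\right) = 36774$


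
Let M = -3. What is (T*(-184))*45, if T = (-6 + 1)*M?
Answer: -124200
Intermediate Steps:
T = 15 (T = (-6 + 1)*(-3) = -5*(-3) = 15)
(T*(-184))*45 = (15*(-184))*45 = -2760*45 = -124200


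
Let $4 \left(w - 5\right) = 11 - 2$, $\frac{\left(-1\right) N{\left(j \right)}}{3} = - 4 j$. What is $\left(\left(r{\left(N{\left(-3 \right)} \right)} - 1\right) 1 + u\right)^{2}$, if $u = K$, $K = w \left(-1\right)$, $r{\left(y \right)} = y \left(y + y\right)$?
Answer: $\frac{106812225}{16} \approx 6.6758 \cdot 10^{6}$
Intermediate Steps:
$N{\left(j \right)} = 12 j$ ($N{\left(j \right)} = - 3 \left(- 4 j\right) = 12 j$)
$w = \frac{29}{4}$ ($w = 5 + \frac{11 - 2}{4} = 5 + \frac{1}{4} \cdot 9 = 5 + \frac{9}{4} = \frac{29}{4} \approx 7.25$)
$r{\left(y \right)} = 2 y^{2}$ ($r{\left(y \right)} = y 2 y = 2 y^{2}$)
$K = - \frac{29}{4}$ ($K = \frac{29}{4} \left(-1\right) = - \frac{29}{4} \approx -7.25$)
$u = - \frac{29}{4} \approx -7.25$
$\left(\left(r{\left(N{\left(-3 \right)} \right)} - 1\right) 1 + u\right)^{2} = \left(\left(2 \left(12 \left(-3\right)\right)^{2} - 1\right) 1 - \frac{29}{4}\right)^{2} = \left(\left(2 \left(-36\right)^{2} - 1\right) 1 - \frac{29}{4}\right)^{2} = \left(\left(2 \cdot 1296 - 1\right) 1 - \frac{29}{4}\right)^{2} = \left(\left(2592 - 1\right) 1 - \frac{29}{4}\right)^{2} = \left(2591 \cdot 1 - \frac{29}{4}\right)^{2} = \left(2591 - \frac{29}{4}\right)^{2} = \left(\frac{10335}{4}\right)^{2} = \frac{106812225}{16}$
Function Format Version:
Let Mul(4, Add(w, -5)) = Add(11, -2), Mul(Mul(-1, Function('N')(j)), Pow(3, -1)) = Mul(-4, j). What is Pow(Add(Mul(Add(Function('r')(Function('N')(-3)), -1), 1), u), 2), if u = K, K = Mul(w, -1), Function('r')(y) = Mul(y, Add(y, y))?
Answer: Rational(106812225, 16) ≈ 6.6758e+6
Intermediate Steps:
Function('N')(j) = Mul(12, j) (Function('N')(j) = Mul(-3, Mul(-4, j)) = Mul(12, j))
w = Rational(29, 4) (w = Add(5, Mul(Rational(1, 4), Add(11, -2))) = Add(5, Mul(Rational(1, 4), 9)) = Add(5, Rational(9, 4)) = Rational(29, 4) ≈ 7.2500)
Function('r')(y) = Mul(2, Pow(y, 2)) (Function('r')(y) = Mul(y, Mul(2, y)) = Mul(2, Pow(y, 2)))
K = Rational(-29, 4) (K = Mul(Rational(29, 4), -1) = Rational(-29, 4) ≈ -7.2500)
u = Rational(-29, 4) ≈ -7.2500
Pow(Add(Mul(Add(Function('r')(Function('N')(-3)), -1), 1), u), 2) = Pow(Add(Mul(Add(Mul(2, Pow(Mul(12, -3), 2)), -1), 1), Rational(-29, 4)), 2) = Pow(Add(Mul(Add(Mul(2, Pow(-36, 2)), -1), 1), Rational(-29, 4)), 2) = Pow(Add(Mul(Add(Mul(2, 1296), -1), 1), Rational(-29, 4)), 2) = Pow(Add(Mul(Add(2592, -1), 1), Rational(-29, 4)), 2) = Pow(Add(Mul(2591, 1), Rational(-29, 4)), 2) = Pow(Add(2591, Rational(-29, 4)), 2) = Pow(Rational(10335, 4), 2) = Rational(106812225, 16)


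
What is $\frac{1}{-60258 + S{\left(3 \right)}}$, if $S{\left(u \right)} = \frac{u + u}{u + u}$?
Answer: $- \frac{1}{60257} \approx -1.6596 \cdot 10^{-5}$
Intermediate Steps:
$S{\left(u \right)} = 1$ ($S{\left(u \right)} = \frac{2 u}{2 u} = 2 u \frac{1}{2 u} = 1$)
$\frac{1}{-60258 + S{\left(3 \right)}} = \frac{1}{-60258 + 1} = \frac{1}{-60257} = - \frac{1}{60257}$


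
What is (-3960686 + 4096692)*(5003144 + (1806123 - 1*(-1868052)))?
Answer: 1180167447914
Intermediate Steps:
(-3960686 + 4096692)*(5003144 + (1806123 - 1*(-1868052))) = 136006*(5003144 + (1806123 + 1868052)) = 136006*(5003144 + 3674175) = 136006*8677319 = 1180167447914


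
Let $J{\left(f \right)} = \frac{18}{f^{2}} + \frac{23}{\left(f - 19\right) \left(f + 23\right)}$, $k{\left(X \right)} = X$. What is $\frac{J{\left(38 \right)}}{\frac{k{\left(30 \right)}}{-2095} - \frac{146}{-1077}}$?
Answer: $\frac{642147249}{2409625904} \approx 0.26649$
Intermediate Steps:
$J{\left(f \right)} = \frac{18}{f^{2}} + \frac{23}{\left(-19 + f\right) \left(23 + f\right)}$
$\frac{J{\left(38 \right)}}{\frac{k{\left(30 \right)}}{-2095} - \frac{146}{-1077}} = \frac{\frac{1}{1444} \frac{1}{-437 + 38^{2} + 4 \cdot 38} \left(-7866 + 41 \cdot 38^{2} + 72 \cdot 38\right)}{\frac{30}{-2095} - \frac{146}{-1077}} = \frac{\frac{1}{1444} \frac{1}{-437 + 1444 + 152} \left(-7866 + 41 \cdot 1444 + 2736\right)}{30 \left(- \frac{1}{2095}\right) - - \frac{146}{1077}} = \frac{\frac{1}{1444} \cdot \frac{1}{1159} \left(-7866 + 59204 + 2736\right)}{- \frac{6}{419} + \frac{146}{1077}} = \frac{\frac{1}{1444} \cdot \frac{1}{1159} \cdot 54074}{\frac{54712}{451263}} = \frac{1423}{44042} \cdot \frac{451263}{54712} = \frac{642147249}{2409625904}$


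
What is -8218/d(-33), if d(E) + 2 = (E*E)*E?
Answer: 8218/35939 ≈ 0.22867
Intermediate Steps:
d(E) = -2 + E**3 (d(E) = -2 + (E*E)*E = -2 + E**2*E = -2 + E**3)
-8218/d(-33) = -8218/(-2 + (-33)**3) = -8218/(-2 - 35937) = -8218/(-35939) = -8218*(-1/35939) = 8218/35939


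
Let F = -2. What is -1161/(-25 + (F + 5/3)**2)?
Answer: 10449/224 ≈ 46.647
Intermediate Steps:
-1161/(-25 + (F + 5/3)**2) = -1161/(-25 + (-2 + 5/3)**2) = -1161/(-25 + (-1/3)**2) = -1161/(-25 + 1/9) = -1161/(-224/9) = -1161*(-9/224) = 10449/224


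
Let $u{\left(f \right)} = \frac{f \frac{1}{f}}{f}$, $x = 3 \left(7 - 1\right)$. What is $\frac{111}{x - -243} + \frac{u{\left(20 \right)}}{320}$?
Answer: $\frac{236887}{556800} \approx 0.42544$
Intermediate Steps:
$x = 18$ ($x = 3 \cdot 6 = 18$)
$u{\left(f \right)} = \frac{1}{f}$ ($u{\left(f \right)} = 1 \frac{1}{f} = \frac{1}{f}$)
$\frac{111}{x - -243} + \frac{u{\left(20 \right)}}{320} = \frac{111}{18 - -243} + \frac{1}{20 \cdot 320} = \frac{111}{18 + 243} + \frac{1}{20} \cdot \frac{1}{320} = \frac{111}{261} + \frac{1}{6400} = 111 \cdot \frac{1}{261} + \frac{1}{6400} = \frac{37}{87} + \frac{1}{6400} = \frac{236887}{556800}$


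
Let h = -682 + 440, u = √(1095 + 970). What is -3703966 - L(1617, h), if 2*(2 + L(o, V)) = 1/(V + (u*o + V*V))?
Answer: -61157560814043/16511381 - 147*√2065/363250382 ≈ -3.7040e+6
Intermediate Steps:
u = √2065 ≈ 45.442
h = -242
L(o, V) = -2 + 1/(2*(V + V² + o*√2065)) (L(o, V) = -2 + 1/(2*(V + (√2065*o + V*V))) = -2 + 1/(2*(V + (o*√2065 + V²))) = -2 + 1/(2*(V + (V² + o*√2065))) = -2 + 1/(2*(V + V² + o*√2065)))
-3703966 - L(1617, h) = -3703966 - (½ - 2*(-242) - 2*(-242)² - 2*1617*√2065)/(-242 + (-242)² + 1617*√2065) = -3703966 - (½ + 484 - 2*58564 - 3234*√2065)/(-242 + 58564 + 1617*√2065) = -3703966 - (½ + 484 - 117128 - 3234*√2065)/(58322 + 1617*√2065) = -3703966 - (-233287/2 - 3234*√2065)/(58322 + 1617*√2065)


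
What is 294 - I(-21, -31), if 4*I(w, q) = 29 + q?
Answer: 589/2 ≈ 294.50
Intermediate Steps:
I(w, q) = 29/4 + q/4 (I(w, q) = (29 + q)/4 = 29/4 + q/4)
294 - I(-21, -31) = 294 - (29/4 + (¼)*(-31)) = 294 - (29/4 - 31/4) = 294 - 1*(-½) = 294 + ½ = 589/2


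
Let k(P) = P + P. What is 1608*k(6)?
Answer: 19296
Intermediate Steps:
k(P) = 2*P
1608*k(6) = 1608*(2*6) = 1608*12 = 19296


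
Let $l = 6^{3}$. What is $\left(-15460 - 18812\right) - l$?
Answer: $-34488$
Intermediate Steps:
$l = 216$
$\left(-15460 - 18812\right) - l = \left(-15460 - 18812\right) - 216 = -34272 - 216 = -34488$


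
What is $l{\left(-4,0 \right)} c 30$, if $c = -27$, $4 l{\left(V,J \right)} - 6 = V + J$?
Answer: $-405$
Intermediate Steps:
$l{\left(V,J \right)} = \frac{3}{2} + \frac{J}{4} + \frac{V}{4}$ ($l{\left(V,J \right)} = \frac{3}{2} + \frac{V + J}{4} = \frac{3}{2} + \frac{J + V}{4} = \frac{3}{2} + \left(\frac{J}{4} + \frac{V}{4}\right) = \frac{3}{2} + \frac{J}{4} + \frac{V}{4}$)
$l{\left(-4,0 \right)} c 30 = \left(\frac{3}{2} + \frac{1}{4} \cdot 0 + \frac{1}{4} \left(-4\right)\right) \left(-27\right) 30 = \left(\frac{3}{2} + 0 - 1\right) \left(-27\right) 30 = \frac{1}{2} \left(-27\right) 30 = \left(- \frac{27}{2}\right) 30 = -405$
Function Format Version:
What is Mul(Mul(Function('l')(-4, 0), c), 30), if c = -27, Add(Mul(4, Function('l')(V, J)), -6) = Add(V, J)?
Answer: -405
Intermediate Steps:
Function('l')(V, J) = Add(Rational(3, 2), Mul(Rational(1, 4), J), Mul(Rational(1, 4), V)) (Function('l')(V, J) = Add(Rational(3, 2), Mul(Rational(1, 4), Add(V, J))) = Add(Rational(3, 2), Mul(Rational(1, 4), Add(J, V))) = Add(Rational(3, 2), Add(Mul(Rational(1, 4), J), Mul(Rational(1, 4), V))) = Add(Rational(3, 2), Mul(Rational(1, 4), J), Mul(Rational(1, 4), V)))
Mul(Mul(Function('l')(-4, 0), c), 30) = Mul(Mul(Add(Rational(3, 2), Mul(Rational(1, 4), 0), Mul(Rational(1, 4), -4)), -27), 30) = Mul(Mul(Add(Rational(3, 2), 0, -1), -27), 30) = Mul(Mul(Rational(1, 2), -27), 30) = Mul(Rational(-27, 2), 30) = -405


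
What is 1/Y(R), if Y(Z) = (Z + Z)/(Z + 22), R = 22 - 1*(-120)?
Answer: 41/71 ≈ 0.57747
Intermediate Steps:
R = 142 (R = 22 + 120 = 142)
Y(Z) = 2*Z/(22 + Z) (Y(Z) = (2*Z)/(22 + Z) = 2*Z/(22 + Z))
1/Y(R) = 1/(2*142/(22 + 142)) = 1/(2*142/164) = 1/(2*142*(1/164)) = 1/(71/41) = 41/71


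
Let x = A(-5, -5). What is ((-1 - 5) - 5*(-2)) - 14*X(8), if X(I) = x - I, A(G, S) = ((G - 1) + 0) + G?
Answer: 270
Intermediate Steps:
A(G, S) = -1 + 2*G (A(G, S) = ((-1 + G) + 0) + G = (-1 + G) + G = -1 + 2*G)
x = -11 (x = -1 + 2*(-5) = -1 - 10 = -11)
X(I) = -11 - I
((-1 - 5) - 5*(-2)) - 14*X(8) = ((-1 - 5) - 5*(-2)) - 14*(-11 - 1*8) = (-6 + 10) - 14*(-11 - 8) = 4 - 14*(-19) = 4 + 266 = 270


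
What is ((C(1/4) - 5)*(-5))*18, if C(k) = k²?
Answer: 3555/8 ≈ 444.38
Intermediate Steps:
((C(1/4) - 5)*(-5))*18 = (((1/4)² - 5)*(-5))*18 = (((1*(¼))² - 5)*(-5))*18 = (((¼)² - 5)*(-5))*18 = ((1/16 - 5)*(-5))*18 = -79/16*(-5)*18 = (395/16)*18 = 3555/8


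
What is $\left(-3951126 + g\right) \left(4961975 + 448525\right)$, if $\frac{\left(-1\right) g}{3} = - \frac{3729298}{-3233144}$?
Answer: $- \frac{8639601716717449875}{404143} \approx -2.1378 \cdot 10^{13}$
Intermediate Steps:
$g = - \frac{5593947}{1616572}$ ($g = - 3 \left(- \frac{3729298}{-3233144}\right) = - 3 \left(\left(-3729298\right) \left(- \frac{1}{3233144}\right)\right) = \left(-3\right) \frac{1864649}{1616572} = - \frac{5593947}{1616572} \approx -3.4604$)
$\left(-3951126 + g\right) \left(4961975 + 448525\right) = \left(-3951126 - \frac{5593947}{1616572}\right) \left(4961975 + 448525\right) = \left(- \frac{6387285254019}{1616572}\right) 5410500 = - \frac{8639601716717449875}{404143}$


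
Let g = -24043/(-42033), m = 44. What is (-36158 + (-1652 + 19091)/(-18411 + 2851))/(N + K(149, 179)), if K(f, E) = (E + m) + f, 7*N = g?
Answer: -165544929083289/1703477291000 ≈ -97.181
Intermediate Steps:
g = 24043/42033 (g = -24043*(-1/42033) = 24043/42033 ≈ 0.57200)
N = 24043/294231 (N = (⅐)*(24043/42033) = 24043/294231 ≈ 0.081715)
K(f, E) = 44 + E + f (K(f, E) = (E + 44) + f = (44 + E) + f = 44 + E + f)
(-36158 + (-1652 + 19091)/(-18411 + 2851))/(N + K(149, 179)) = (-36158 + (-1652 + 19091)/(-18411 + 2851))/(24043/294231 + (44 + 179 + 149)) = (-36158 + 17439/(-15560))/(24043/294231 + 372) = (-36158 + 17439*(-1/15560))/(109477975/294231) = (-36158 - 17439/15560)*(294231/109477975) = -562635919/15560*294231/109477975 = -165544929083289/1703477291000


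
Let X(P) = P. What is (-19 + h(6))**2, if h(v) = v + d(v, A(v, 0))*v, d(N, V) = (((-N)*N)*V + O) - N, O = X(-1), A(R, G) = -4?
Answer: 654481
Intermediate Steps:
O = -1
d(N, V) = -1 - N - V*N**2 (d(N, V) = (((-N)*N)*V - 1) - N = ((-N**2)*V - 1) - N = (-V*N**2 - 1) - N = (-1 - V*N**2) - N = -1 - N - V*N**2)
h(v) = v + v*(-1 - v + 4*v**2) (h(v) = v + (-1 - v - 1*(-4)*v**2)*v = v + (-1 - v + 4*v**2)*v = v + v*(-1 - v + 4*v**2))
(-19 + h(6))**2 = (-19 + 6**2*(-1 + 4*6))**2 = (-19 + 36*(-1 + 24))**2 = (-19 + 36*23)**2 = (-19 + 828)**2 = 809**2 = 654481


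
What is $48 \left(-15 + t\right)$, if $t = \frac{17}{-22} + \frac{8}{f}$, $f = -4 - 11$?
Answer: $- \frac{43048}{55} \approx -782.69$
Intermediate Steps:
$f = -15$ ($f = -4 - 11 = -15$)
$t = - \frac{431}{330}$ ($t = \frac{17}{-22} + \frac{8}{-15} = 17 \left(- \frac{1}{22}\right) + 8 \left(- \frac{1}{15}\right) = - \frac{17}{22} - \frac{8}{15} = - \frac{431}{330} \approx -1.3061$)
$48 \left(-15 + t\right) = 48 \left(-15 - \frac{431}{330}\right) = 48 \left(- \frac{5381}{330}\right) = - \frac{43048}{55}$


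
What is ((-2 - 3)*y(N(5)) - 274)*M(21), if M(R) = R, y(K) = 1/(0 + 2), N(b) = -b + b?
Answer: -11613/2 ≈ -5806.5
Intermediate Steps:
N(b) = 0
y(K) = ½ (y(K) = 1/2 = ½)
((-2 - 3)*y(N(5)) - 274)*M(21) = ((-2 - 3)*(½) - 274)*21 = (-5*½ - 274)*21 = (-5/2 - 274)*21 = -553/2*21 = -11613/2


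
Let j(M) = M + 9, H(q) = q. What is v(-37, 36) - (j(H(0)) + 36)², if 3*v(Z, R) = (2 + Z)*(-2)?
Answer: -6005/3 ≈ -2001.7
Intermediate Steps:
j(M) = 9 + M
v(Z, R) = -4/3 - 2*Z/3 (v(Z, R) = ((2 + Z)*(-2))/3 = (-4 - 2*Z)/3 = -4/3 - 2*Z/3)
v(-37, 36) - (j(H(0)) + 36)² = (-4/3 - ⅔*(-37)) - ((9 + 0) + 36)² = (-4/3 + 74/3) - (9 + 36)² = 70/3 - 1*45² = 70/3 - 1*2025 = 70/3 - 2025 = -6005/3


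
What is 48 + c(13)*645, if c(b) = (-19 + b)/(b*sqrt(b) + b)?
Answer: 1893/26 - 645*sqrt(13)/26 ≈ -16.638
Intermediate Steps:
c(b) = (-19 + b)/(b + b**(3/2)) (c(b) = (-19 + b)/(b**(3/2) + b) = (-19 + b)/(b + b**(3/2)))
48 + c(13)*645 = 48 + ((-19 + 13)/(13 + 13**(3/2)))*645 = 48 + (-6/(13 + 13*sqrt(13)))*645 = 48 - 6/(13 + 13*sqrt(13))*645 = 48 - 3870/(13 + 13*sqrt(13))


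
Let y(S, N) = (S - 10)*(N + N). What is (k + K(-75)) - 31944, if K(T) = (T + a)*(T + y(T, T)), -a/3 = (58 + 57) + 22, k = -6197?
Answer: -6198191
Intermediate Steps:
y(S, N) = 2*N*(-10 + S) (y(S, N) = (-10 + S)*(2*N) = 2*N*(-10 + S))
a = -411 (a = -3*((58 + 57) + 22) = -3*(115 + 22) = -3*137 = -411)
K(T) = (-411 + T)*(T + 2*T*(-10 + T)) (K(T) = (T - 411)*(T + 2*T*(-10 + T)) = (-411 + T)*(T + 2*T*(-10 + T)))
(k + K(-75)) - 31944 = (-6197 - 75*(7809 - 841*(-75) + 2*(-75)²)) - 31944 = (-6197 - 75*(7809 + 63075 + 2*5625)) - 31944 = (-6197 - 75*(7809 + 63075 + 11250)) - 31944 = (-6197 - 75*82134) - 31944 = (-6197 - 6160050) - 31944 = -6166247 - 31944 = -6198191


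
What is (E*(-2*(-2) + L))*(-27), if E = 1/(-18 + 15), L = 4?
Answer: 72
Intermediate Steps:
E = -⅓ (E = 1/(-3) = -⅓ ≈ -0.33333)
(E*(-2*(-2) + L))*(-27) = -(-2*(-2) + 4)/3*(-27) = -(4 + 4)/3*(-27) = -⅓*8*(-27) = -8/3*(-27) = 72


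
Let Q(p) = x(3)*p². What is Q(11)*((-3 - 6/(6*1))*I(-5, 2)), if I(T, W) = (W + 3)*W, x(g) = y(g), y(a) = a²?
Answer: -43560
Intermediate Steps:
x(g) = g²
I(T, W) = W*(3 + W) (I(T, W) = (3 + W)*W = W*(3 + W))
Q(p) = 9*p² (Q(p) = 3²*p² = 9*p²)
Q(11)*((-3 - 6/(6*1))*I(-5, 2)) = (9*11²)*((-3 - 6/(6*1))*(2*(3 + 2))) = (9*121)*((-3 - 6/6)*(2*5)) = 1089*((-3 - 6*⅙)*10) = 1089*((-3 - 1)*10) = 1089*(-4*10) = 1089*(-40) = -43560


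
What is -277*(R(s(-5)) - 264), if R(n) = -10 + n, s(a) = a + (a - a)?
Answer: 77283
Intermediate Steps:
s(a) = a (s(a) = a + 0 = a)
-277*(R(s(-5)) - 264) = -277*((-10 - 5) - 264) = -277*(-15 - 264) = -277*(-279) = 77283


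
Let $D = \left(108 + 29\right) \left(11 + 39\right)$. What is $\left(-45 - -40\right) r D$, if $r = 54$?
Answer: $-1849500$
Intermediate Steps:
$D = 6850$ ($D = 137 \cdot 50 = 6850$)
$\left(-45 - -40\right) r D = \left(-45 - -40\right) 54 \cdot 6850 = \left(-45 + 40\right) 54 \cdot 6850 = \left(-5\right) 54 \cdot 6850 = \left(-270\right) 6850 = -1849500$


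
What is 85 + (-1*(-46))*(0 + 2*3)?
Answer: 361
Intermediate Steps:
85 + (-1*(-46))*(0 + 2*3) = 85 + 46*(0 + 6) = 85 + 46*6 = 85 + 276 = 361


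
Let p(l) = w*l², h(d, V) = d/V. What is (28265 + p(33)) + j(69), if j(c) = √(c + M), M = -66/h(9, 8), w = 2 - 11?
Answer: 18464 + √93/3 ≈ 18467.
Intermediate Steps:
w = -9
M = -176/3 (M = -66/(9/8) = -66/(9*(⅛)) = -66/9/8 = -66*8/9 = -176/3 ≈ -58.667)
j(c) = √(-176/3 + c) (j(c) = √(c - 176/3) = √(-176/3 + c))
p(l) = -9*l²
(28265 + p(33)) + j(69) = (28265 - 9*33²) + √(-528 + 9*69)/3 = (28265 - 9*1089) + √(-528 + 621)/3 = (28265 - 9801) + √93/3 = 18464 + √93/3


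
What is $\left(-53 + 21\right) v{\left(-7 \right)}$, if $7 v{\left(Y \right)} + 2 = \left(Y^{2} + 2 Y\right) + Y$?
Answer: $- \frac{832}{7} \approx -118.86$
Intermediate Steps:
$v{\left(Y \right)} = - \frac{2}{7} + \frac{Y^{2}}{7} + \frac{3 Y}{7}$ ($v{\left(Y \right)} = - \frac{2}{7} + \frac{\left(Y^{2} + 2 Y\right) + Y}{7} = - \frac{2}{7} + \frac{Y^{2} + 3 Y}{7} = - \frac{2}{7} + \left(\frac{Y^{2}}{7} + \frac{3 Y}{7}\right) = - \frac{2}{7} + \frac{Y^{2}}{7} + \frac{3 Y}{7}$)
$\left(-53 + 21\right) v{\left(-7 \right)} = \left(-53 + 21\right) \left(- \frac{2}{7} + \frac{\left(-7\right)^{2}}{7} + \frac{3}{7} \left(-7\right)\right) = - 32 \left(- \frac{2}{7} + \frac{1}{7} \cdot 49 - 3\right) = - 32 \left(- \frac{2}{7} + 7 - 3\right) = \left(-32\right) \frac{26}{7} = - \frac{832}{7}$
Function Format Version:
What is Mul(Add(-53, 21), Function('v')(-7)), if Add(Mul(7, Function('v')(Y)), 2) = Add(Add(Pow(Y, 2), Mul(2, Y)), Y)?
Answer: Rational(-832, 7) ≈ -118.86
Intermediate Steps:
Function('v')(Y) = Add(Rational(-2, 7), Mul(Rational(1, 7), Pow(Y, 2)), Mul(Rational(3, 7), Y)) (Function('v')(Y) = Add(Rational(-2, 7), Mul(Rational(1, 7), Add(Add(Pow(Y, 2), Mul(2, Y)), Y))) = Add(Rational(-2, 7), Mul(Rational(1, 7), Add(Pow(Y, 2), Mul(3, Y)))) = Add(Rational(-2, 7), Add(Mul(Rational(1, 7), Pow(Y, 2)), Mul(Rational(3, 7), Y))) = Add(Rational(-2, 7), Mul(Rational(1, 7), Pow(Y, 2)), Mul(Rational(3, 7), Y)))
Mul(Add(-53, 21), Function('v')(-7)) = Mul(Add(-53, 21), Add(Rational(-2, 7), Mul(Rational(1, 7), Pow(-7, 2)), Mul(Rational(3, 7), -7))) = Mul(-32, Add(Rational(-2, 7), Mul(Rational(1, 7), 49), -3)) = Mul(-32, Add(Rational(-2, 7), 7, -3)) = Mul(-32, Rational(26, 7)) = Rational(-832, 7)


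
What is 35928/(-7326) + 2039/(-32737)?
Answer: -66172925/13323959 ≈ -4.9665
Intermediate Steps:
35928/(-7326) + 2039/(-32737) = 35928*(-1/7326) + 2039*(-1/32737) = -1996/407 - 2039/32737 = -66172925/13323959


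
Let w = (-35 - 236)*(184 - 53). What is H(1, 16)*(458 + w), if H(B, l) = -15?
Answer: 525645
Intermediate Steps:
w = -35501 (w = -271*131 = -35501)
H(1, 16)*(458 + w) = -15*(458 - 35501) = -15*(-35043) = 525645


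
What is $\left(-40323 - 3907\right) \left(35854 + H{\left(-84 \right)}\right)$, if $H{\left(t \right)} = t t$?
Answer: $-1897909300$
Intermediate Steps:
$H{\left(t \right)} = t^{2}$
$\left(-40323 - 3907\right) \left(35854 + H{\left(-84 \right)}\right) = \left(-40323 - 3907\right) \left(35854 + \left(-84\right)^{2}\right) = - 44230 \left(35854 + 7056\right) = \left(-44230\right) 42910 = -1897909300$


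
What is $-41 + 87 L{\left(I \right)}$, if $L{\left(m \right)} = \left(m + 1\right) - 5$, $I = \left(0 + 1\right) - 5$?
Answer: $-737$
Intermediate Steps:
$I = -4$ ($I = 1 - 5 = -4$)
$L{\left(m \right)} = -4 + m$ ($L{\left(m \right)} = \left(1 + m\right) - 5 = -4 + m$)
$-41 + 87 L{\left(I \right)} = -41 + 87 \left(-4 - 4\right) = -41 + 87 \left(-8\right) = -41 - 696 = -737$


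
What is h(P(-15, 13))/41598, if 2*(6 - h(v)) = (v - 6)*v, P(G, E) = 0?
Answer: 1/6933 ≈ 0.00014424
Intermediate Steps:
h(v) = 6 - v*(-6 + v)/2 (h(v) = 6 - (v - 6)*v/2 = 6 - (-6 + v)*v/2 = 6 - v*(-6 + v)/2)
h(P(-15, 13))/41598 = (6 + 3*0 - ½*0²)/41598 = (6 + 0 - ½*0)*(1/41598) = (6 + 0 + 0)*(1/41598) = 6*(1/41598) = 1/6933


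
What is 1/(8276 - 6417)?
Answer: 1/1859 ≈ 0.00053792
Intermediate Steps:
1/(8276 - 6417) = 1/1859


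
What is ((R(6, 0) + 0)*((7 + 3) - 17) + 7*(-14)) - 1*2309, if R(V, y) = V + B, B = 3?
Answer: -2470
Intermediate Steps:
R(V, y) = 3 + V (R(V, y) = V + 3 = 3 + V)
((R(6, 0) + 0)*((7 + 3) - 17) + 7*(-14)) - 1*2309 = (((3 + 6) + 0)*((7 + 3) - 17) + 7*(-14)) - 1*2309 = ((9 + 0)*(10 - 17) - 98) - 2309 = (9*(-7) - 98) - 2309 = (-63 - 98) - 2309 = -161 - 2309 = -2470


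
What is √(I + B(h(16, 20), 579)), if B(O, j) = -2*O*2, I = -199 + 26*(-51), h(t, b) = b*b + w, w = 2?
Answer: I*√3133 ≈ 55.973*I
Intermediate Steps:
h(t, b) = 2 + b² (h(t, b) = b*b + 2 = b² + 2 = 2 + b²)
I = -1525 (I = -199 - 1326 = -1525)
B(O, j) = -4*O
√(I + B(h(16, 20), 579)) = √(-1525 - 4*(2 + 20²)) = √(-1525 - 4*(2 + 400)) = √(-1525 - 4*402) = √(-1525 - 1608) = √(-3133) = I*√3133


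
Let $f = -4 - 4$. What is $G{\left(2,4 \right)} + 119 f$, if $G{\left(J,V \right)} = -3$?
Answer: $-955$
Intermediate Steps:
$f = -8$ ($f = -4 - 4 = -8$)
$G{\left(2,4 \right)} + 119 f = -3 + 119 \left(-8\right) = -3 - 952 = -955$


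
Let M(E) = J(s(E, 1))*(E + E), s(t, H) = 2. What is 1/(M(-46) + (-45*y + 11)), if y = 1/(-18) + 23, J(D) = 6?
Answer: -2/3147 ≈ -0.00063553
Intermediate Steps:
y = 413/18 (y = 1*(-1/18) + 23 = -1/18 + 23 = 413/18 ≈ 22.944)
M(E) = 12*E (M(E) = 6*(E + E) = 6*(2*E) = 12*E)
1/(M(-46) + (-45*y + 11)) = 1/(12*(-46) + (-45*413/18 + 11)) = 1/(-552 + (-2065/2 + 11)) = 1/(-552 - 2043/2) = 1/(-3147/2) = -2/3147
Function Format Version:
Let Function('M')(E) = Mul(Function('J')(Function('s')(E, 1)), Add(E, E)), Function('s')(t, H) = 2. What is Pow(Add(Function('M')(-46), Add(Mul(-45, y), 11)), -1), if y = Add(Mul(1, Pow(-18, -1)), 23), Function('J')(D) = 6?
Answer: Rational(-2, 3147) ≈ -0.00063553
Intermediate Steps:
y = Rational(413, 18) (y = Add(Mul(1, Rational(-1, 18)), 23) = Add(Rational(-1, 18), 23) = Rational(413, 18) ≈ 22.944)
Function('M')(E) = Mul(12, E) (Function('M')(E) = Mul(6, Add(E, E)) = Mul(6, Mul(2, E)) = Mul(12, E))
Pow(Add(Function('M')(-46), Add(Mul(-45, y), 11)), -1) = Pow(Add(Mul(12, -46), Add(Mul(-45, Rational(413, 18)), 11)), -1) = Pow(Add(-552, Add(Rational(-2065, 2), 11)), -1) = Pow(Add(-552, Rational(-2043, 2)), -1) = Pow(Rational(-3147, 2), -1) = Rational(-2, 3147)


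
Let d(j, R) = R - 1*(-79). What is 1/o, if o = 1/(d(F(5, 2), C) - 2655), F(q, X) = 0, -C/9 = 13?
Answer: -2693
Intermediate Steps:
C = -117 (C = -9*13 = -117)
d(j, R) = 79 + R (d(j, R) = R + 79 = 79 + R)
o = -1/2693 (o = 1/((79 - 117) - 2655) = 1/(-38 - 2655) = 1/(-2693) = -1/2693 ≈ -0.00037133)
1/o = 1/(-1/2693) = -2693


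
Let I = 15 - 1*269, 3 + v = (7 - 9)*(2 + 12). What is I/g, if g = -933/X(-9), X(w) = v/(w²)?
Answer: -7874/75573 ≈ -0.10419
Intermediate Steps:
v = -31 (v = -3 + (7 - 9)*(2 + 12) = -3 - 2*14 = -3 - 28 = -31)
X(w) = -31/w²
I = -254 (I = 15 - 269 = -254)
g = 75573/31 (g = -933/((-31/(-9)²)) = -933/((-31*1/81)) = -933/(-31/81) = -933*(-81/31) = 75573/31 ≈ 2437.8)
I/g = -254/75573/31 = -254*31/75573 = -7874/75573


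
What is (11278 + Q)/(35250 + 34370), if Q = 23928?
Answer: 17603/34810 ≈ 0.50569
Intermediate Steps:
(11278 + Q)/(35250 + 34370) = (11278 + 23928)/(35250 + 34370) = 35206/69620 = 35206*(1/69620) = 17603/34810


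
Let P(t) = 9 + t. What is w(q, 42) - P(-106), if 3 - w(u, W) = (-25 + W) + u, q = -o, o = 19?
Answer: 102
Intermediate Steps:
q = -19 (q = -1*19 = -19)
w(u, W) = 28 - W - u (w(u, W) = 3 - ((-25 + W) + u) = 3 - (-25 + W + u) = 3 + (25 - W - u) = 28 - W - u)
w(q, 42) - P(-106) = (28 - 1*42 - 1*(-19)) - (9 - 106) = (28 - 42 + 19) - 1*(-97) = 5 + 97 = 102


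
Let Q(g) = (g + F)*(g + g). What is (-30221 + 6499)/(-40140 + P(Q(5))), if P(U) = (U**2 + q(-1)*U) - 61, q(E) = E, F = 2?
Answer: 23722/35371 ≈ 0.67066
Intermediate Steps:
Q(g) = 2*g*(2 + g) (Q(g) = (g + 2)*(g + g) = (2 + g)*(2*g) = 2*g*(2 + g))
P(U) = -61 + U**2 - U (P(U) = (U**2 - U) - 61 = -61 + U**2 - U)
(-30221 + 6499)/(-40140 + P(Q(5))) = (-30221 + 6499)/(-40140 + (-61 + (2*5*(2 + 5))**2 - 2*5*(2 + 5))) = -23722/(-40140 + (-61 + (2*5*7)**2 - 2*5*7)) = -23722/(-40140 + (-61 + 70**2 - 1*70)) = -23722/(-40140 + (-61 + 4900 - 70)) = -23722/(-40140 + 4769) = -23722/(-35371) = -23722*(-1/35371) = 23722/35371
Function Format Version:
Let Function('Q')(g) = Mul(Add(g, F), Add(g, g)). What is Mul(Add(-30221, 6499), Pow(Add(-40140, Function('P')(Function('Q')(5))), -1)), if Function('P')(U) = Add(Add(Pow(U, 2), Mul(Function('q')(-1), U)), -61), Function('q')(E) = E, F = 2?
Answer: Rational(23722, 35371) ≈ 0.67066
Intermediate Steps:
Function('Q')(g) = Mul(2, g, Add(2, g)) (Function('Q')(g) = Mul(Add(g, 2), Add(g, g)) = Mul(Add(2, g), Mul(2, g)) = Mul(2, g, Add(2, g)))
Function('P')(U) = Add(-61, Pow(U, 2), Mul(-1, U)) (Function('P')(U) = Add(Add(Pow(U, 2), Mul(-1, U)), -61) = Add(-61, Pow(U, 2), Mul(-1, U)))
Mul(Add(-30221, 6499), Pow(Add(-40140, Function('P')(Function('Q')(5))), -1)) = Mul(Add(-30221, 6499), Pow(Add(-40140, Add(-61, Pow(Mul(2, 5, Add(2, 5)), 2), Mul(-1, Mul(2, 5, Add(2, 5))))), -1)) = Mul(-23722, Pow(Add(-40140, Add(-61, Pow(Mul(2, 5, 7), 2), Mul(-1, Mul(2, 5, 7)))), -1)) = Mul(-23722, Pow(Add(-40140, Add(-61, Pow(70, 2), Mul(-1, 70))), -1)) = Mul(-23722, Pow(Add(-40140, Add(-61, 4900, -70)), -1)) = Mul(-23722, Pow(Add(-40140, 4769), -1)) = Mul(-23722, Pow(-35371, -1)) = Mul(-23722, Rational(-1, 35371)) = Rational(23722, 35371)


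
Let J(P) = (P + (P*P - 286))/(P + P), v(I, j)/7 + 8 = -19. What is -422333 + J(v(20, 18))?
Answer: -79838560/189 ≈ -4.2243e+5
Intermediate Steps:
v(I, j) = -189 (v(I, j) = -56 + 7*(-19) = -56 - 133 = -189)
J(P) = (-286 + P + P²)/(2*P) (J(P) = (P + (P² - 286))/((2*P)) = (P + (-286 + P²))*(1/(2*P)) = (-286 + P + P²)*(1/(2*P)) = (-286 + P + P²)/(2*P))
-422333 + J(v(20, 18)) = -422333 + (½)*(-286 - 189*(1 - 189))/(-189) = -422333 + (½)*(-1/189)*(-286 - 189*(-188)) = -422333 + (½)*(-1/189)*(-286 + 35532) = -422333 + (½)*(-1/189)*35246 = -422333 - 17623/189 = -79838560/189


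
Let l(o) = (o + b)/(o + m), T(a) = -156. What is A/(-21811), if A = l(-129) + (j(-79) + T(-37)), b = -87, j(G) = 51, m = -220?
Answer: 36429/7612039 ≈ 0.0047857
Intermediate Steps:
l(o) = (-87 + o)/(-220 + o) (l(o) = (o - 87)/(o - 220) = (-87 + o)/(-220 + o))
A = -36429/349 (A = (-87 - 129)/(-220 - 129) + (51 - 156) = -216/(-349) - 105 = -1/349*(-216) - 105 = 216/349 - 105 = -36429/349 ≈ -104.38)
A/(-21811) = -36429/349/(-21811) = -36429/349*(-1/21811) = 36429/7612039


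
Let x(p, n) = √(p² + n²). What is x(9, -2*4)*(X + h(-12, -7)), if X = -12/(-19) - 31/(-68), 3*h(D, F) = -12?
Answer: -3763*√145/1292 ≈ -35.072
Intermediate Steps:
h(D, F) = -4 (h(D, F) = (⅓)*(-12) = -4)
X = 1405/1292 (X = -12*(-1/19) - 31*(-1/68) = 12/19 + 31/68 = 1405/1292 ≈ 1.0875)
x(p, n) = √(n² + p²)
x(9, -2*4)*(X + h(-12, -7)) = √((-2*4)² + 9²)*(1405/1292 - 4) = √((-8)² + 81)*(-3763/1292) = √(64 + 81)*(-3763/1292) = √145*(-3763/1292) = -3763*√145/1292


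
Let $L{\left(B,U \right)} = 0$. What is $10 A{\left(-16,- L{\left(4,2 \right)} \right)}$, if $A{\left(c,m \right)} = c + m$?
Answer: $-160$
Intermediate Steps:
$10 A{\left(-16,- L{\left(4,2 \right)} \right)} = 10 \left(-16 - 0\right) = 10 \left(-16 + 0\right) = 10 \left(-16\right) = -160$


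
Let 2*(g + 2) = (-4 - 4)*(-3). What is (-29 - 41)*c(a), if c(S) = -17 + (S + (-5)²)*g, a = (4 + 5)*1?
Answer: -22610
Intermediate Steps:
g = 10 (g = -2 + ((-4 - 4)*(-3))/2 = -2 + (-8*(-3))/2 = -2 + (½)*24 = -2 + 12 = 10)
a = 9 (a = 9*1 = 9)
c(S) = 233 + 10*S (c(S) = -17 + (S + (-5)²)*10 = -17 + (S + 25)*10 = -17 + (25 + S)*10 = -17 + (250 + 10*S) = 233 + 10*S)
(-29 - 41)*c(a) = (-29 - 41)*(233 + 10*9) = -70*(233 + 90) = -70*323 = -22610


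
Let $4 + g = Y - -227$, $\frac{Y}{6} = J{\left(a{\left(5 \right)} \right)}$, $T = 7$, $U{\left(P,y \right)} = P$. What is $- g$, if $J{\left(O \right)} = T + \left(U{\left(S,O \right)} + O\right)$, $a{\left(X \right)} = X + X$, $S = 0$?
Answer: $-325$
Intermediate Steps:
$a{\left(X \right)} = 2 X$
$J{\left(O \right)} = 7 + O$ ($J{\left(O \right)} = 7 + \left(0 + O\right) = 7 + O$)
$Y = 102$ ($Y = 6 \left(7 + 2 \cdot 5\right) = 6 \left(7 + 10\right) = 6 \cdot 17 = 102$)
$g = 325$ ($g = -4 + \left(102 - -227\right) = -4 + \left(102 + 227\right) = -4 + 329 = 325$)
$- g = \left(-1\right) 325 = -325$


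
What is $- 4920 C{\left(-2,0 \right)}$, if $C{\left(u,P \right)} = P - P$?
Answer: $0$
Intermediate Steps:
$C{\left(u,P \right)} = 0$
$- 4920 C{\left(-2,0 \right)} = \left(-4920\right) 0 = 0$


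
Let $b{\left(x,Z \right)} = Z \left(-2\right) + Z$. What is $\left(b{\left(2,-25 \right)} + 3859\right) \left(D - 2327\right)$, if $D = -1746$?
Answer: $-15819532$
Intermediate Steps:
$b{\left(x,Z \right)} = - Z$ ($b{\left(x,Z \right)} = - 2 Z + Z = - Z$)
$\left(b{\left(2,-25 \right)} + 3859\right) \left(D - 2327\right) = \left(\left(-1\right) \left(-25\right) + 3859\right) \left(-1746 - 2327\right) = \left(25 + 3859\right) \left(-4073\right) = 3884 \left(-4073\right) = -15819532$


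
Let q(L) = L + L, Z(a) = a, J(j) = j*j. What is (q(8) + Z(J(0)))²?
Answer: 256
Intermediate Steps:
J(j) = j²
q(L) = 2*L
(q(8) + Z(J(0)))² = (2*8 + 0²)² = (16 + 0)² = 16² = 256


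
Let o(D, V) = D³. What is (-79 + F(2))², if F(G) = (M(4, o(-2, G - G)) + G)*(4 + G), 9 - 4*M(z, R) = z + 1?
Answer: 3721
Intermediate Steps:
M(z, R) = 2 - z/4 (M(z, R) = 9/4 - (z + 1)/4 = 9/4 - (1 + z)/4 = 9/4 + (-¼ - z/4) = 2 - z/4)
F(G) = (1 + G)*(4 + G) (F(G) = ((2 - ¼*4) + G)*(4 + G) = ((2 - 1) + G)*(4 + G) = (1 + G)*(4 + G))
(-79 + F(2))² = (-79 + (4 + 2² + 5*2))² = (-79 + (4 + 4 + 10))² = (-79 + 18)² = (-61)² = 3721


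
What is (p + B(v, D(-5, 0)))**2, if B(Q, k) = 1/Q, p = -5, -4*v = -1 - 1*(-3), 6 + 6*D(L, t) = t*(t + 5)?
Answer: 49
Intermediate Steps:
D(L, t) = -1 + t*(5 + t)/6 (D(L, t) = -1 + (t*(t + 5))/6 = -1 + (t*(5 + t))/6 = -1 + t*(5 + t)/6)
v = -1/2 (v = -(-1 - 1*(-3))/4 = -(-1 + 3)/4 = -1/4*2 = -1/2 ≈ -0.50000)
(p + B(v, D(-5, 0)))**2 = (-5 + 1/(-1/2))**2 = (-5 - 2)**2 = (-7)**2 = 49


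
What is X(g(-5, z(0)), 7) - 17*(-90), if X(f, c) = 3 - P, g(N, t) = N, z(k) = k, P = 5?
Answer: 1528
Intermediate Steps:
X(f, c) = -2 (X(f, c) = 3 - 1*5 = 3 - 5 = -2)
X(g(-5, z(0)), 7) - 17*(-90) = -2 - 17*(-90) = -2 + 1530 = 1528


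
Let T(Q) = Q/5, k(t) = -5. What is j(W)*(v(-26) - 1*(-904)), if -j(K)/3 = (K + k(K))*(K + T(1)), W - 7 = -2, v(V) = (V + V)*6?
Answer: 0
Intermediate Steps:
v(V) = 12*V (v(V) = (2*V)*6 = 12*V)
T(Q) = Q/5 (T(Q) = Q*(⅕) = Q/5)
W = 5 (W = 7 - 2 = 5)
j(K) = -3*(-5 + K)*(⅕ + K) (j(K) = -3*(K - 5)*(K + (⅕)*1) = -3*(-5 + K)*(K + ⅕) = -3*(-5 + K)*(⅕ + K))
j(W)*(v(-26) - 1*(-904)) = (3 - 3*5² + (72/5)*5)*(12*(-26) - 1*(-904)) = (3 - 3*25 + 72)*(-312 + 904) = (3 - 75 + 72)*592 = 0*592 = 0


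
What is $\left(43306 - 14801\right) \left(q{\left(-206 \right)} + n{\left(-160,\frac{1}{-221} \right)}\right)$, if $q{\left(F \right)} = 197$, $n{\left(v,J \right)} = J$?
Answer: $\frac{1240993680}{221} \approx 5.6154 \cdot 10^{6}$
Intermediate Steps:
$\left(43306 - 14801\right) \left(q{\left(-206 \right)} + n{\left(-160,\frac{1}{-221} \right)}\right) = \left(43306 - 14801\right) \left(197 + \frac{1}{-221}\right) = 28505 \left(197 - \frac{1}{221}\right) = 28505 \cdot \frac{43536}{221} = \frac{1240993680}{221}$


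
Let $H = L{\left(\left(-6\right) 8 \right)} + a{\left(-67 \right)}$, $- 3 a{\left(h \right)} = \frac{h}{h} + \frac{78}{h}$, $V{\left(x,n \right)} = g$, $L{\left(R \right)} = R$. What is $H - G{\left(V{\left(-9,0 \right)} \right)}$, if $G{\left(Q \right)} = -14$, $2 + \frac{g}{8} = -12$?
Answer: $- \frac{6823}{201} \approx -33.945$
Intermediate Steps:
$g = -112$ ($g = -16 + 8 \left(-12\right) = -16 - 96 = -112$)
$V{\left(x,n \right)} = -112$
$a{\left(h \right)} = - \frac{1}{3} - \frac{26}{h}$ ($a{\left(h \right)} = - \frac{\frac{h}{h} + \frac{78}{h}}{3} = - \frac{1 + \frac{78}{h}}{3} = - \frac{1}{3} - \frac{26}{h}$)
$H = - \frac{9637}{201}$ ($H = \left(-6\right) 8 + \frac{-78 - -67}{3 \left(-67\right)} = -48 + \frac{1}{3} \left(- \frac{1}{67}\right) \left(-78 + 67\right) = -48 + \frac{1}{3} \left(- \frac{1}{67}\right) \left(-11\right) = -48 + \frac{11}{201} = - \frac{9637}{201} \approx -47.945$)
$H - G{\left(V{\left(-9,0 \right)} \right)} = - \frac{9637}{201} - -14 = - \frac{9637}{201} + 14 = - \frac{6823}{201}$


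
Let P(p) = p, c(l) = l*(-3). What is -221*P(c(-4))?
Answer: -2652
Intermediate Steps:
c(l) = -3*l
-221*P(c(-4)) = -(-663)*(-4) = -221*12 = -2652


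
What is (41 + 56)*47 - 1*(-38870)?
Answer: 43429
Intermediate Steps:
(41 + 56)*47 - 1*(-38870) = 97*47 + 38870 = 4559 + 38870 = 43429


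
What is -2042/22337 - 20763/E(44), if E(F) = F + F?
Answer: -463962827/1965656 ≈ -236.03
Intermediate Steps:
E(F) = 2*F
-2042/22337 - 20763/E(44) = -2042/22337 - 20763/(2*44) = -2042*1/22337 - 20763/88 = -2042/22337 - 20763*1/88 = -2042/22337 - 20763/88 = -463962827/1965656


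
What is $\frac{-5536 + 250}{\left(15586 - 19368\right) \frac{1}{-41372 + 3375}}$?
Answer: $- \frac{100426071}{1891} \approx -53107.0$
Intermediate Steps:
$\frac{-5536 + 250}{\left(15586 - 19368\right) \frac{1}{-41372 + 3375}} = - \frac{5286}{\left(-3782\right) \frac{1}{-37997}} = - \frac{5286}{\left(-3782\right) \left(- \frac{1}{37997}\right)} = - \frac{5286}{\frac{3782}{37997}} = \left(-5286\right) \frac{37997}{3782} = - \frac{100426071}{1891}$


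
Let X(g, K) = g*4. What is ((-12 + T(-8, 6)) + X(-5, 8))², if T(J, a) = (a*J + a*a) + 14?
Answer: 900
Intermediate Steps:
T(J, a) = 14 + a² + J*a (T(J, a) = (J*a + a²) + 14 = (a² + J*a) + 14 = 14 + a² + J*a)
X(g, K) = 4*g
((-12 + T(-8, 6)) + X(-5, 8))² = ((-12 + (14 + 6² - 8*6)) + 4*(-5))² = ((-12 + (14 + 36 - 48)) - 20)² = ((-12 + 2) - 20)² = (-10 - 20)² = (-30)² = 900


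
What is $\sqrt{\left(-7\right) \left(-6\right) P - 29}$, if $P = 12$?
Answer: $5 \sqrt{19} \approx 21.794$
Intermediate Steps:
$\sqrt{\left(-7\right) \left(-6\right) P - 29} = \sqrt{\left(-7\right) \left(-6\right) 12 - 29} = \sqrt{42 \cdot 12 - 29} = \sqrt{504 - 29} = \sqrt{475} = 5 \sqrt{19}$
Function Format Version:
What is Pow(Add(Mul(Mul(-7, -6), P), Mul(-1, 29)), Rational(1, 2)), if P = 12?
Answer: Mul(5, Pow(19, Rational(1, 2))) ≈ 21.794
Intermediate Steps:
Pow(Add(Mul(Mul(-7, -6), P), Mul(-1, 29)), Rational(1, 2)) = Pow(Add(Mul(Mul(-7, -6), 12), Mul(-1, 29)), Rational(1, 2)) = Pow(Add(Mul(42, 12), -29), Rational(1, 2)) = Pow(Add(504, -29), Rational(1, 2)) = Pow(475, Rational(1, 2)) = Mul(5, Pow(19, Rational(1, 2)))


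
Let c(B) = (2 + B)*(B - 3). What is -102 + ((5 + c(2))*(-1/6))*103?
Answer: -715/6 ≈ -119.17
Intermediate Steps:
c(B) = (-3 + B)*(2 + B) (c(B) = (2 + B)*(-3 + B) = (-3 + B)*(2 + B))
-102 + ((5 + c(2))*(-1/6))*103 = -102 + ((5 + (-6 + 2**2 - 1*2))*(-1/6))*103 = -102 + ((5 + (-6 + 4 - 2))*(-1*1/6))*103 = -102 + ((5 - 4)*(-1/6))*103 = -102 + (1*(-1/6))*103 = -102 - 1/6*103 = -102 - 103/6 = -715/6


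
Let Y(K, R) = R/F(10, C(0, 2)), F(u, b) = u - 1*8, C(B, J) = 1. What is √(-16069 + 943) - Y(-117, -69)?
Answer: 69/2 + I*√15126 ≈ 34.5 + 122.99*I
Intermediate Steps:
F(u, b) = -8 + u (F(u, b) = u - 8 = -8 + u)
Y(K, R) = R/2 (Y(K, R) = R/(-8 + 10) = R/2)
√(-16069 + 943) - Y(-117, -69) = √(-16069 + 943) - (-69)/2 = √(-15126) - 1*(-69/2) = I*√15126 + 69/2 = 69/2 + I*√15126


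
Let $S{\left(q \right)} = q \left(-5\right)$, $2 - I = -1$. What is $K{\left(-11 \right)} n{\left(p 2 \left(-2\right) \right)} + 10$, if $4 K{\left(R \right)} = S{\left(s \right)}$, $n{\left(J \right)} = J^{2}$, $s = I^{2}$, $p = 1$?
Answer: $-170$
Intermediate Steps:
$I = 3$ ($I = 2 - -1 = 2 + 1 = 3$)
$s = 9$ ($s = 3^{2} = 9$)
$S{\left(q \right)} = - 5 q$
$K{\left(R \right)} = - \frac{45}{4}$ ($K{\left(R \right)} = \frac{\left(-5\right) 9}{4} = \frac{1}{4} \left(-45\right) = - \frac{45}{4}$)
$K{\left(-11 \right)} n{\left(p 2 \left(-2\right) \right)} + 10 = - \frac{45 \left(1 \cdot 2 \left(-2\right)\right)^{2}}{4} + 10 = - \frac{45 \left(2 \left(-2\right)\right)^{2}}{4} + 10 = - \frac{45 \left(-4\right)^{2}}{4} + 10 = \left(- \frac{45}{4}\right) 16 + 10 = -180 + 10 = -170$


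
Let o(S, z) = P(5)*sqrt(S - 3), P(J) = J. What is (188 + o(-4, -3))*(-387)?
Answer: -72756 - 1935*I*sqrt(7) ≈ -72756.0 - 5119.5*I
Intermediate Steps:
o(S, z) = 5*sqrt(-3 + S) (o(S, z) = 5*sqrt(S - 3) = 5*sqrt(-3 + S))
(188 + o(-4, -3))*(-387) = (188 + 5*sqrt(-3 - 4))*(-387) = (188 + 5*sqrt(-7))*(-387) = (188 + 5*(I*sqrt(7)))*(-387) = (188 + 5*I*sqrt(7))*(-387) = -72756 - 1935*I*sqrt(7)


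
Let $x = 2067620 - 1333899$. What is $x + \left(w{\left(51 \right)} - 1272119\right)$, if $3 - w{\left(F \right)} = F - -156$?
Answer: $-538602$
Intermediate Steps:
$w{\left(F \right)} = -153 - F$ ($w{\left(F \right)} = 3 - \left(F - -156\right) = 3 - \left(F + 156\right) = 3 - \left(156 + F\right) = -153 - F$)
$x = 733721$
$x + \left(w{\left(51 \right)} - 1272119\right) = 733721 - 1272323 = -538602$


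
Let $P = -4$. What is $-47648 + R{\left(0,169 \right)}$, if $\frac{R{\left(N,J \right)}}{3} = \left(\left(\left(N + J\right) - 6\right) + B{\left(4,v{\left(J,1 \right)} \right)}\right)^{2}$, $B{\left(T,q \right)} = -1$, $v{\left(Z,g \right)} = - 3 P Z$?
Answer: $31084$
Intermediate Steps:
$v{\left(Z,g \right)} = 12 Z$ ($v{\left(Z,g \right)} = \left(-3\right) \left(-4\right) Z = 12 Z$)
$R{\left(N,J \right)} = 3 \left(-7 + J + N\right)^{2}$ ($R{\left(N,J \right)} = 3 \left(\left(\left(N + J\right) - 6\right) - 1\right)^{2} = 3 \left(\left(\left(J + N\right) - 6\right) - 1\right)^{2} = 3 \left(\left(-6 + J + N\right) - 1\right)^{2} = 3 \left(-7 + J + N\right)^{2}$)
$-47648 + R{\left(0,169 \right)} = -47648 + 3 \left(-7 + 169 + 0\right)^{2} = -47648 + 3 \cdot 162^{2} = -47648 + 3 \cdot 26244 = -47648 + 78732 = 31084$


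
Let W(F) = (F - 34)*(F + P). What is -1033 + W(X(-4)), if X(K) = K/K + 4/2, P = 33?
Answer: -2149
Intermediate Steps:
X(K) = 3 (X(K) = 1 + 4*(½) = 1 + 2 = 3)
W(F) = (-34 + F)*(33 + F) (W(F) = (F - 34)*(F + 33) = (-34 + F)*(33 + F))
-1033 + W(X(-4)) = -1033 + (-1122 + 3² - 1*3) = -1033 + (-1122 + 9 - 3) = -1033 - 1116 = -2149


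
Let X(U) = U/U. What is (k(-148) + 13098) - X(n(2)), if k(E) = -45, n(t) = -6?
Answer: 13052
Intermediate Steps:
X(U) = 1
(k(-148) + 13098) - X(n(2)) = (-45 + 13098) - 1*1 = 13053 - 1 = 13052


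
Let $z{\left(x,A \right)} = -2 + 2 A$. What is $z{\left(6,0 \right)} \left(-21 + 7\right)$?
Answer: $28$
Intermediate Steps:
$z{\left(6,0 \right)} \left(-21 + 7\right) = \left(-2 + 2 \cdot 0\right) \left(-21 + 7\right) = \left(-2 + 0\right) \left(-14\right) = \left(-2\right) \left(-14\right) = 28$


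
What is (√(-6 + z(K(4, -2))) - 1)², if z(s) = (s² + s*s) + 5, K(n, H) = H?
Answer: (1 - √7)² ≈ 2.7085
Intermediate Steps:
z(s) = 5 + 2*s² (z(s) = (s² + s²) + 5 = 2*s² + 5 = 5 + 2*s²)
(√(-6 + z(K(4, -2))) - 1)² = (√(-6 + (5 + 2*(-2)²)) - 1)² = (√(-6 + (5 + 2*4)) - 1)² = (√(-6 + (5 + 8)) - 1)² = (√(-6 + 13) - 1)² = (√7 - 1)² = (-1 + √7)²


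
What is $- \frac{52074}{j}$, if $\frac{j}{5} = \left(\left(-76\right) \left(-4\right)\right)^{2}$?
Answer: $- \frac{26037}{231040} \approx -0.11269$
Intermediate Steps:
$j = 462080$ ($j = 5 \left(\left(-76\right) \left(-4\right)\right)^{2} = 5 \cdot 304^{2} = 5 \cdot 92416 = 462080$)
$- \frac{52074}{j} = - \frac{52074}{462080} = \left(-52074\right) \frac{1}{462080} = - \frac{26037}{231040}$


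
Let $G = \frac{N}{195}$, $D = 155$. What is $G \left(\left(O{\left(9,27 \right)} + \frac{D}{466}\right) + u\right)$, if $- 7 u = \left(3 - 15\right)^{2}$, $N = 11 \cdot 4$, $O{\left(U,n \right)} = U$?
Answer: $- \frac{806542}{318045} \approx -2.5359$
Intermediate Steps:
$N = 44$
$u = - \frac{144}{7}$ ($u = - \frac{\left(3 - 15\right)^{2}}{7} = - \frac{\left(-12\right)^{2}}{7} = \left(- \frac{1}{7}\right) 144 = - \frac{144}{7} \approx -20.571$)
$G = \frac{44}{195} \approx 0.22564$
$G \left(\left(O{\left(9,27 \right)} + \frac{D}{466}\right) + u\right) = \frac{44 \left(\left(9 + \frac{155}{466}\right) - \frac{144}{7}\right)}{195} = \frac{44 \left(\frac{4349}{466} - \frac{144}{7}\right)}{195} = \frac{44}{195} \left(- \frac{36661}{3262}\right) = - \frac{806542}{318045}$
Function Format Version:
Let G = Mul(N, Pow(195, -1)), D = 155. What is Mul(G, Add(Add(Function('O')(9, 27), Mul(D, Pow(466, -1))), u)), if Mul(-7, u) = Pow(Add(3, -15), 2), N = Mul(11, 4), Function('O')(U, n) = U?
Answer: Rational(-806542, 318045) ≈ -2.5359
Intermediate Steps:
N = 44
u = Rational(-144, 7) (u = Mul(Rational(-1, 7), Pow(Add(3, -15), 2)) = Mul(Rational(-1, 7), Pow(-12, 2)) = Mul(Rational(-1, 7), 144) = Rational(-144, 7) ≈ -20.571)
G = Rational(44, 195) (G = Mul(44, Pow(195, -1)) = Mul(44, Rational(1, 195)) = Rational(44, 195) ≈ 0.22564)
Mul(G, Add(Add(Function('O')(9, 27), Mul(D, Pow(466, -1))), u)) = Mul(Rational(44, 195), Add(Add(9, Mul(155, Pow(466, -1))), Rational(-144, 7))) = Mul(Rational(44, 195), Add(Add(9, Mul(155, Rational(1, 466))), Rational(-144, 7))) = Mul(Rational(44, 195), Add(Add(9, Rational(155, 466)), Rational(-144, 7))) = Mul(Rational(44, 195), Add(Rational(4349, 466), Rational(-144, 7))) = Mul(Rational(44, 195), Rational(-36661, 3262)) = Rational(-806542, 318045)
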